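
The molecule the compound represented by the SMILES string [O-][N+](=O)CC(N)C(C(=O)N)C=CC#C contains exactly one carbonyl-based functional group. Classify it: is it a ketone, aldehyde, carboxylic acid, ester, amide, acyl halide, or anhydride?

amide

The carbonyl is in the CH(CONH2) segment: pendant –CONH2: carbonyl C bonded to C and N → amide.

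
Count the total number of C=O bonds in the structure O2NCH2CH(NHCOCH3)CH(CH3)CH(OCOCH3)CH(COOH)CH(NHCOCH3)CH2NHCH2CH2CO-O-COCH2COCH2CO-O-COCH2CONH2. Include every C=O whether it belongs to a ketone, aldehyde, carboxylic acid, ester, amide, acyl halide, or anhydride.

CH(NHCOCH3): amide, 1 C=O (running total 1).
CH(OCOCH3): ester, 1 C=O (running total 2).
CH(COOH): carboxylic acid, 1 C=O (running total 3).
CH(NHCOCH3): amide, 1 C=O (running total 4).
CH2CO-O-COCH2: anhydride, 2 C=O (running total 6).
CO: ketone, 1 C=O (running total 7).
CH2CO-O-COCH2: anhydride, 2 C=O (running total 9).
CONH2: amide, 1 C=O (running total 10).

10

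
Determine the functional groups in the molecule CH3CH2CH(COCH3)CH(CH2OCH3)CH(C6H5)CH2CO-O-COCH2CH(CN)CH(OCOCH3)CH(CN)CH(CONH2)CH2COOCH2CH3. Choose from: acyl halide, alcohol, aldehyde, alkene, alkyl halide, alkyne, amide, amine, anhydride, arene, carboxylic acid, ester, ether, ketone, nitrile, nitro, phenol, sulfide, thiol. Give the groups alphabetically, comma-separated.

Working along the chain:
  CH(COCH3): pendant –COCH3: carbonyl C bonded to two carbons → ketone.
  CH(CH2OCH3): pendant –CH2OCH3: C–O–C linkage → ether.
  CH(C6H5): pendant –C6H5: benzene ring → arene.
  CH2CO-O-COCH2: two acyl groups sharing one oxygen, –C(=O)–O–C(=O)– → anhydride.
  CH(CN): pendant –C≡N: nitrile.
  CH(OCOCH3): pendant –OC(=O)CH3: an acyloxy group → ester.
  CH(CN): pendant –C≡N: nitrile.
  CH(CONH2): pendant –CONH2: carbonyl C bonded to C and N → amide.
  COOCH2CH3: –C(=O)OCH2CH3: carbonyl C bonded to C and to –OEt → ester.

amide, anhydride, arene, ester, ether, ketone, nitrile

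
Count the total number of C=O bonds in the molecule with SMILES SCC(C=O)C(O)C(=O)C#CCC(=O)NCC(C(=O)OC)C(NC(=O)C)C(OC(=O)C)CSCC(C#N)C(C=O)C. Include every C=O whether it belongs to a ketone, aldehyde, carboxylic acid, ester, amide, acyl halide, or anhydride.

CH(CHO): aldehyde, 1 C=O (running total 1).
CO: ketone, 1 C=O (running total 2).
CH2CONHCH2: amide, 1 C=O (running total 3).
CH(COOCH3): ester, 1 C=O (running total 4).
CH(NHCOCH3): amide, 1 C=O (running total 5).
CH(OCOCH3): ester, 1 C=O (running total 6).
CH(CHO): aldehyde, 1 C=O (running total 7).

7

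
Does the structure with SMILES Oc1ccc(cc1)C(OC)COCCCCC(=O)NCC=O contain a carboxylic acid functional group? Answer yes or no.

–OH attached directly to an aromatic ring → phenol (not alcohol); the ring itself is an arene.
pendant –OCH3: C–O–C with sp³ C, no adjacent C=O → ether.
C–O–C with sp³ carbons on both sides and no adjacent C=O → ether.
–C(=O)–N– linkage → amide (the N is not an amine).
terminal –CHO: carbonyl C bonded to H and C → aldehyde.
In CH2CONHCH2, the carbonyl is bonded to nitrogen, not to –OH; that is an amide.
The groups actually present are: aldehyde, amide, arene, ether, phenol.

no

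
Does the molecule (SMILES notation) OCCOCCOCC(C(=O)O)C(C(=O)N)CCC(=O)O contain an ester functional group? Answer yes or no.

no

Reading the structure from left to right:
  HOCH2: HO– on an sp³ carbon → alcohol.
  CH2OCH2: C–O–C with sp³ carbons on both sides and no adjacent C=O → ether.
  CH2OCH2: C–O–C with sp³ carbons on both sides and no adjacent C=O → ether.
  CH(COOH): pendant –COOH: carbonyl C bonded to C and –OH → carboxylic acid.
  CH(CONH2): pendant –CONH2: carbonyl C bonded to C and N → amide.
  COOH: –COOH: carbonyl C bonded to –OH and C → carboxylic acid (the –OH is not a separate alcohol).
The groups actually present are: alcohol, amide, carboxylic acid, ether.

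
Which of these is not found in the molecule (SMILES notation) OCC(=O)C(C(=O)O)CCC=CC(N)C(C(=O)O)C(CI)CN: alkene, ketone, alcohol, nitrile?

nitrile

ketone: present (CO — –C(=O)– with carbon on both sides → ketone).
alkene: present (CH=CH — C=C double bond → alkene).
alcohol: present (HOCH2 — HO– on an sp³ carbon → alcohol).
nitrile: no segment matches this pattern.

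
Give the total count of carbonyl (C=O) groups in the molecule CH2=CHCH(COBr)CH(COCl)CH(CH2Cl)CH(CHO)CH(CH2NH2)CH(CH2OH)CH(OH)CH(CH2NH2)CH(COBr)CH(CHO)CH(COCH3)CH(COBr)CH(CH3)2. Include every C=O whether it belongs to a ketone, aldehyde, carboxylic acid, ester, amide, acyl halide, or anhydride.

7

CH(COBr): acyl halide, 1 C=O (running total 1).
CH(COCl): acyl halide, 1 C=O (running total 2).
CH(CHO): aldehyde, 1 C=O (running total 3).
CH(COBr): acyl halide, 1 C=O (running total 4).
CH(CHO): aldehyde, 1 C=O (running total 5).
CH(COCH3): ketone, 1 C=O (running total 6).
CH(COBr): acyl halide, 1 C=O (running total 7).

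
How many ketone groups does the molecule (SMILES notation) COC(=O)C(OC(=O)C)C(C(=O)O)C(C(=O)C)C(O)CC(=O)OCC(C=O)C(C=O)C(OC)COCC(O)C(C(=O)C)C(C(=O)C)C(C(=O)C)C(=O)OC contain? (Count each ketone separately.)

CH3O–C(=O)–: carbonyl C bonded to C and to –OCH3 → ester (not ketone + ether).
pendant –OC(=O)CH3: an acyloxy group → ester.
pendant –COOH: carbonyl C bonded to C and –OH → carboxylic acid.
pendant –COCH3: carbonyl C bonded to two carbons → ketone.
–OH on an sp³ carbon → alcohol (secondary).
–C(=O)–O–C with C on the carbonyl side → ester.
pendant –CHO: carbonyl C bonded to C and H → aldehyde.
pendant –CHO: carbonyl C bonded to C and H → aldehyde.
pendant –OCH3: C–O–C with sp³ C, no adjacent C=O → ether.
C–O–C with sp³ carbons on both sides and no adjacent C=O → ether.
–OH on an sp³ carbon → alcohol (secondary).
pendant –COCH3: carbonyl C bonded to two carbons → ketone.
pendant –COCH3: carbonyl C bonded to two carbons → ketone.
pendant –COCH3: carbonyl C bonded to two carbons → ketone.
–C(=O)OCH3: carbonyl C bonded to C and to –OCH3 → ester (not ketone + ether).
Ketone appears at: CH(COCH3), CH(COCH3), CH(COCH3), CH(COCH3) → 4.

4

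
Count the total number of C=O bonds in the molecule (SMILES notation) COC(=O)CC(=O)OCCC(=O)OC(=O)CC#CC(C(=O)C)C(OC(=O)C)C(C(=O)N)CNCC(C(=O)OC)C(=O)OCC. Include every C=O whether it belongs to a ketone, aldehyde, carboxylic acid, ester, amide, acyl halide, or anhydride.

CH3OOC: ester, 1 C=O (running total 1).
CH2COOCH2: ester, 1 C=O (running total 2).
CH2CO-O-COCH2: anhydride, 2 C=O (running total 4).
CH(COCH3): ketone, 1 C=O (running total 5).
CH(OCOCH3): ester, 1 C=O (running total 6).
CH(CONH2): amide, 1 C=O (running total 7).
CH(COOCH3): ester, 1 C=O (running total 8).
COOCH2CH3: ester, 1 C=O (running total 9).

9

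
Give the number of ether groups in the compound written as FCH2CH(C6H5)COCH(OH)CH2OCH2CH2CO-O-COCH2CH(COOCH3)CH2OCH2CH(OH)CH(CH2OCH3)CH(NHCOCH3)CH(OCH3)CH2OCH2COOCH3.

5

Working along the chain:
  FCH2: halogen on an sp³ carbon → alkyl halide.
  CH(C6H5): pendant –C6H5: benzene ring → arene.
  CO: –C(=O)– with carbon on both sides → ketone.
  CH(OH): –OH on an sp³ carbon → alcohol (secondary).
  CH2OCH2: C–O–C with sp³ carbons on both sides and no adjacent C=O → ether.
  CH2CO-O-COCH2: two acyl groups sharing one oxygen, –C(=O)–O–C(=O)– → anhydride.
  CH(COOCH3): pendant –COOCH3: carbonyl C bonded to C and –OCH3 → ester.
  CH2OCH2: C–O–C with sp³ carbons on both sides and no adjacent C=O → ether.
  CH(OH): –OH on an sp³ carbon → alcohol (secondary).
  CH(CH2OCH3): pendant –CH2OCH3: C–O–C linkage → ether.
  CH(NHCOCH3): pendant –NHC(=O)CH3: N bonded to a carbonyl → amide (not amine).
  CH(OCH3): pendant –OCH3: C–O–C with sp³ C, no adjacent C=O → ether.
  CH2OCH2: C–O–C with sp³ carbons on both sides and no adjacent C=O → ether.
  COOCH3: –C(=O)OCH3: carbonyl C bonded to C and to –OCH3 → ester (not ketone + ether).
Ether appears at: CH2OCH2, CH2OCH2, CH(CH2OCH3), CH(OCH3), CH2OCH2 → 5.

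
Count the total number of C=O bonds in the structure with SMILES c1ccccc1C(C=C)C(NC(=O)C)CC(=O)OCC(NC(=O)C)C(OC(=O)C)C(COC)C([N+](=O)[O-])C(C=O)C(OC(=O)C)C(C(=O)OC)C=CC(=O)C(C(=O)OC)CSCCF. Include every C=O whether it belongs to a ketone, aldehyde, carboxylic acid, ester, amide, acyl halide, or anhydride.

CH(NHCOCH3): amide, 1 C=O (running total 1).
CH2COOCH2: ester, 1 C=O (running total 2).
CH(NHCOCH3): amide, 1 C=O (running total 3).
CH(OCOCH3): ester, 1 C=O (running total 4).
CH(CHO): aldehyde, 1 C=O (running total 5).
CH(OCOCH3): ester, 1 C=O (running total 6).
CH(COOCH3): ester, 1 C=O (running total 7).
CO: ketone, 1 C=O (running total 8).
CH(COOCH3): ester, 1 C=O (running total 9).

9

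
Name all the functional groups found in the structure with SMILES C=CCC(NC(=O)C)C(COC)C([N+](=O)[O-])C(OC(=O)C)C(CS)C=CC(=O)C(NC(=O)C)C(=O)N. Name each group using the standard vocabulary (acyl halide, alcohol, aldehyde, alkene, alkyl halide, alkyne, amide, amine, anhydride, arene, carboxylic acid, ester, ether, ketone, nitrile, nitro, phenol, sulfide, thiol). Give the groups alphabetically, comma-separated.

Taking each segment in turn:
  CH2=CH: C=C double bond → alkene.
  CH(NHCOCH3): pendant –NHC(=O)CH3: N bonded to a carbonyl → amide (not amine).
  CH(CH2OCH3): pendant –CH2OCH3: C–O–C linkage → ether.
  CH(NO2): –NO2 on an sp³ carbon → nitro (the N=O is not a carbonyl).
  CH(OCOCH3): pendant –OC(=O)CH3: an acyloxy group → ester.
  CH(CH2SH): pendant –CH2SH → thiol.
  CH=CH: C=C double bond → alkene.
  CO: –C(=O)– with carbon on both sides → ketone.
  CH(NHCOCH3): pendant –NHC(=O)CH3: N bonded to a carbonyl → amide (not amine).
  CONH2: –C(=O)NH2: carbonyl C bonded to C and to N → amide (the N is not a separate amine).

alkene, amide, ester, ether, ketone, nitro, thiol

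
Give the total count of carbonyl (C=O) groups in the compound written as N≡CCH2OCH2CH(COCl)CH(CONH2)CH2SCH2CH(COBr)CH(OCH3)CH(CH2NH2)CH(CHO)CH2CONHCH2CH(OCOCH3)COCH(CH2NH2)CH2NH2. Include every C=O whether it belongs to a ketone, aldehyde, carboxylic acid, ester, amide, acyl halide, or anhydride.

CH(COCl): acyl halide, 1 C=O (running total 1).
CH(CONH2): amide, 1 C=O (running total 2).
CH(COBr): acyl halide, 1 C=O (running total 3).
CH(CHO): aldehyde, 1 C=O (running total 4).
CH2CONHCH2: amide, 1 C=O (running total 5).
CH(OCOCH3): ester, 1 C=O (running total 6).
CO: ketone, 1 C=O (running total 7).

7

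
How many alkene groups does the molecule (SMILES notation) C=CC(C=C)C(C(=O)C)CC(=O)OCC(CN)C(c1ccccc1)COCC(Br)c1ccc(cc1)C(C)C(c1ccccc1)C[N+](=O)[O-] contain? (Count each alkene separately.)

2

Working along the chain:
  CH2=CH: C=C double bond → alkene.
  CH(CH=CH2): pendant –CH=CH2: C=C double bond → alkene.
  CH(COCH3): pendant –COCH3: carbonyl C bonded to two carbons → ketone.
  CH2COOCH2: –C(=O)–O–C with C on the carbonyl side → ester.
  CH(CH2NH2): pendant –CH2NH2: N on sp³ C, no adjacent C=O → amine.
  CH(C6H5): pendant –C6H5: benzene ring → arene.
  CH2OCH2: C–O–C with sp³ carbons on both sides and no adjacent C=O → ether.
  CH(Br): halogen on an sp³ carbon → alkyl halide.
  C6H4: para-disubstituted benzene ring → arene.
  CH(C6H5): pendant –C6H5: benzene ring → arene.
  CH2NO2: –NO2 on carbon → nitro group.
Alkene appears at: CH2=CH, CH(CH=CH2) → 2.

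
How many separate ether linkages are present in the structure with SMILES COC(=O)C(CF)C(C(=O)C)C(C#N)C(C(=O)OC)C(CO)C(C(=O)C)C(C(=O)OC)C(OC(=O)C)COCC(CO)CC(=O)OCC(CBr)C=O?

1

Taking each segment in turn:
  CH3OOC: CH3O–C(=O)–: carbonyl C bonded to C and to –OCH3 → ester (not ketone + ether).
  CH(CH2F): pendant –CH2X: halogen on sp³ carbon → alkyl halide.
  CH(COCH3): pendant –COCH3: carbonyl C bonded to two carbons → ketone.
  CH(CN): pendant –C≡N: nitrile.
  CH(COOCH3): pendant –COOCH3: carbonyl C bonded to C and –OCH3 → ester.
  CH(CH2OH): pendant –CH2OH on an sp³ backbone C → alcohol.
  CH(COCH3): pendant –COCH3: carbonyl C bonded to two carbons → ketone.
  CH(COOCH3): pendant –COOCH3: carbonyl C bonded to C and –OCH3 → ester.
  CH(OCOCH3): pendant –OC(=O)CH3: an acyloxy group → ester.
  CH2OCH2: C–O–C with sp³ carbons on both sides and no adjacent C=O → ether.
  CH(CH2OH): pendant –CH2OH on an sp³ backbone C → alcohol.
  CH2COOCH2: –C(=O)–O–C with C on the carbonyl side → ester.
  CH(CH2Br): pendant –CH2X: halogen on sp³ carbon → alkyl halide.
  CHO: terminal –CHO: carbonyl C bonded to H and C → aldehyde.
Ether appears at: CH2OCH2 → 1.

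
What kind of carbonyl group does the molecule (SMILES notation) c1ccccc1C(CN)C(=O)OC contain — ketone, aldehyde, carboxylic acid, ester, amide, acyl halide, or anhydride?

The carbonyl is in the COOCH3 segment: –C(=O)OCH3: carbonyl C bonded to C and to –OCH3 → ester (not ketone + ether).

ester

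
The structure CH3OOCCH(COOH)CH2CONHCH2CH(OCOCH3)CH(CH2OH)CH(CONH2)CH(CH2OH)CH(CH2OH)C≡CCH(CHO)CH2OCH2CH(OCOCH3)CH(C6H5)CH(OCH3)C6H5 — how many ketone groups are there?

0

Working along the chain:
  CH3OOC: CH3O–C(=O)–: carbonyl C bonded to C and to –OCH3 → ester (not ketone + ether).
  CH(COOH): pendant –COOH: carbonyl C bonded to C and –OH → carboxylic acid.
  CH2CONHCH2: –C(=O)–N– linkage → amide (the N is not an amine).
  CH(OCOCH3): pendant –OC(=O)CH3: an acyloxy group → ester.
  CH(CH2OH): pendant –CH2OH on an sp³ backbone C → alcohol.
  CH(CONH2): pendant –CONH2: carbonyl C bonded to C and N → amide.
  CH(CH2OH): pendant –CH2OH on an sp³ backbone C → alcohol.
  CH(CH2OH): pendant –CH2OH on an sp³ backbone C → alcohol.
  C≡C: C≡C triple bond → alkyne.
  CH(CHO): pendant –CHO: carbonyl C bonded to C and H → aldehyde.
  CH2OCH2: C–O–C with sp³ carbons on both sides and no adjacent C=O → ether.
  CH(OCOCH3): pendant –OC(=O)CH3: an acyloxy group → ester.
  CH(C6H5): pendant –C6H5: benzene ring → arene.
  CH(OCH3): pendant –OCH3: C–O–C with sp³ C, no adjacent C=O → ether.
  C6H5: –C6H5 phenyl ring → arene.
No segment is a ketone: CH3OOC is ester, not ketone; CH(COOH) is carboxylic acid, not ketone; CH2CONHCH2 is amide, not ketone. → 0.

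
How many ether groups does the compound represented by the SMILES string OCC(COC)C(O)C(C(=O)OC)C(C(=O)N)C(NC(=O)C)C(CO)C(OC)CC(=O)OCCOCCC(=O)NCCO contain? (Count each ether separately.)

Reading the structure from left to right:
  HOCH2: HO– on an sp³ carbon → alcohol.
  CH(CH2OCH3): pendant –CH2OCH3: C–O–C linkage → ether.
  CH(OH): –OH on an sp³ carbon → alcohol (secondary).
  CH(COOCH3): pendant –COOCH3: carbonyl C bonded to C and –OCH3 → ester.
  CH(CONH2): pendant –CONH2: carbonyl C bonded to C and N → amide.
  CH(NHCOCH3): pendant –NHC(=O)CH3: N bonded to a carbonyl → amide (not amine).
  CH(CH2OH): pendant –CH2OH on an sp³ backbone C → alcohol.
  CH(OCH3): pendant –OCH3: C–O–C with sp³ C, no adjacent C=O → ether.
  CH2COOCH2: –C(=O)–O–C with C on the carbonyl side → ester.
  CH2OCH2: C–O–C with sp³ carbons on both sides and no adjacent C=O → ether.
  CH2CONHCH2: –C(=O)–N– linkage → amide (the N is not an amine).
  CH2OH: –OH on an sp³ carbon → alcohol.
Ether appears at: CH(CH2OCH3), CH(OCH3), CH2OCH2 → 3.

3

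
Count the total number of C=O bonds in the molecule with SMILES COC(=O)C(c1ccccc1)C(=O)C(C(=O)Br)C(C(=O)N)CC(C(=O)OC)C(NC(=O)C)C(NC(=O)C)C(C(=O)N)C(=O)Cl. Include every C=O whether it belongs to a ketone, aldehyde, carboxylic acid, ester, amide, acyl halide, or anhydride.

9

CH3OOC: ester, 1 C=O (running total 1).
CO: ketone, 1 C=O (running total 2).
CH(COBr): acyl halide, 1 C=O (running total 3).
CH(CONH2): amide, 1 C=O (running total 4).
CH(COOCH3): ester, 1 C=O (running total 5).
CH(NHCOCH3): amide, 1 C=O (running total 6).
CH(NHCOCH3): amide, 1 C=O (running total 7).
CH(CONH2): amide, 1 C=O (running total 8).
COCl: acyl halide, 1 C=O (running total 9).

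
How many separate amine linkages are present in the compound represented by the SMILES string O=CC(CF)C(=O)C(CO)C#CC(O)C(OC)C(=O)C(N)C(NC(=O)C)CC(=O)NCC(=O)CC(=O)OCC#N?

1

Working along the chain:
  OHC: terminal –CHO: carbonyl C bonded to H and C → aldehyde.
  CH(CH2F): pendant –CH2X: halogen on sp³ carbon → alkyl halide.
  CO: –C(=O)– with carbon on both sides → ketone.
  CH(CH2OH): pendant –CH2OH on an sp³ backbone C → alcohol.
  C≡C: C≡C triple bond → alkyne.
  CH(OH): –OH on an sp³ carbon → alcohol (secondary).
  CH(OCH3): pendant –OCH3: C–O–C with sp³ C, no adjacent C=O → ether.
  CO: –C(=O)– with carbon on both sides → ketone.
  CH(NH2): –NH2 on an sp³ carbon with no adjacent C=O → amine.
  CH(NHCOCH3): pendant –NHC(=O)CH3: N bonded to a carbonyl → amide (not amine).
  CH2CONHCH2: –C(=O)–N– linkage → amide (the N is not an amine).
  CO: –C(=O)– with carbon on both sides → ketone.
  CH2COOCH2: –C(=O)–O–C with C on the carbonyl side → ester.
  CN: –C≡N: carbon triple-bonded to nitrogen → nitrile.
Amine appears at: CH(NH2) → 1.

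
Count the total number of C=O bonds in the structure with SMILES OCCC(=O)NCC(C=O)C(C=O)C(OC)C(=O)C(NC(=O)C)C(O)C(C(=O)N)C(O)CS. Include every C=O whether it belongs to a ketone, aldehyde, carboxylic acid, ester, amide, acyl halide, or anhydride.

6

CH2CONHCH2: amide, 1 C=O (running total 1).
CH(CHO): aldehyde, 1 C=O (running total 2).
CH(CHO): aldehyde, 1 C=O (running total 3).
CO: ketone, 1 C=O (running total 4).
CH(NHCOCH3): amide, 1 C=O (running total 5).
CH(CONH2): amide, 1 C=O (running total 6).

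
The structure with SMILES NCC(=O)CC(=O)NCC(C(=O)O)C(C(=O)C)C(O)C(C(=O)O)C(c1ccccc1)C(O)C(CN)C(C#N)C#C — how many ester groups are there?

Working along the chain:
  H2NCH2: –NH2 on an sp³ carbon with no adjacent C=O → amine.
  CO: –C(=O)– with carbon on both sides → ketone.
  CH2CONHCH2: –C(=O)–N– linkage → amide (the N is not an amine).
  CH(COOH): pendant –COOH: carbonyl C bonded to C and –OH → carboxylic acid.
  CH(COCH3): pendant –COCH3: carbonyl C bonded to two carbons → ketone.
  CH(OH): –OH on an sp³ carbon → alcohol (secondary).
  CH(COOH): pendant –COOH: carbonyl C bonded to C and –OH → carboxylic acid.
  CH(C6H5): pendant –C6H5: benzene ring → arene.
  CH(OH): –OH on an sp³ carbon → alcohol (secondary).
  CH(CH2NH2): pendant –CH2NH2: N on sp³ C, no adjacent C=O → amine.
  CH(CN): pendant –C≡N: nitrile.
  C≡CH: C≡C triple bond → alkyne.
No segment is a ester: CO is ketone, not ester; CH(COOH) is carboxylic acid, not ester; CH(COCH3) is ketone, not ester. → 0.

0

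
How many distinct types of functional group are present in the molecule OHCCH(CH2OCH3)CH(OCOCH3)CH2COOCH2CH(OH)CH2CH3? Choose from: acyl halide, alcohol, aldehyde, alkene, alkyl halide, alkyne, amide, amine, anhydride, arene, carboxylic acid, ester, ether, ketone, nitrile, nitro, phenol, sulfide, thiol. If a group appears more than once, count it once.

4

Reading the structure from left to right:
  OHC: terminal –CHO: carbonyl C bonded to H and C → aldehyde.
  CH(CH2OCH3): pendant –CH2OCH3: C–O–C linkage → ether.
  CH(OCOCH3): pendant –OC(=O)CH3: an acyloxy group → ester.
  CH2COOCH2: –C(=O)–O–C with C on the carbonyl side → ester.
  CH(OH): –OH on an sp³ carbon → alcohol (secondary).
Distinct types present: alcohol, aldehyde, ester, ether.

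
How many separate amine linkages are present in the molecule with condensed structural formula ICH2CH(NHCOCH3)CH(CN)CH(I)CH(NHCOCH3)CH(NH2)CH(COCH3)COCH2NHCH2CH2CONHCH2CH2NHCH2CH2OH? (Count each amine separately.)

halogen on an sp³ carbon → alkyl halide.
pendant –NHC(=O)CH3: N bonded to a carbonyl → amide (not amine).
pendant –C≡N: nitrile.
halogen on an sp³ carbon → alkyl halide.
pendant –NHC(=O)CH3: N bonded to a carbonyl → amide (not amine).
–NH2 on an sp³ carbon with no adjacent C=O → amine.
pendant –COCH3: carbonyl C bonded to two carbons → ketone.
–C(=O)– with carbon on both sides → ketone.
C–N–C with sp³ carbons and no adjacent C=O → amine (secondary).
–C(=O)–N– linkage → amide (the N is not an amine).
C–N–C with sp³ carbons and no adjacent C=O → amine (secondary).
–OH on an sp³ carbon → alcohol.
Amine appears at: CH(NH2), CH2NHCH2, CH2NHCH2 → 3.

3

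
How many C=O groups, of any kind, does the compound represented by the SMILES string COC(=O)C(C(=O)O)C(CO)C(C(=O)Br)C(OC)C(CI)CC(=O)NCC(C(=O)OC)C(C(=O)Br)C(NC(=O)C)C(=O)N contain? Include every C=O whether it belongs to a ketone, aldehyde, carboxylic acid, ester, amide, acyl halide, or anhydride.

CH3OOC: ester, 1 C=O (running total 1).
CH(COOH): carboxylic acid, 1 C=O (running total 2).
CH(COBr): acyl halide, 1 C=O (running total 3).
CH2CONHCH2: amide, 1 C=O (running total 4).
CH(COOCH3): ester, 1 C=O (running total 5).
CH(COBr): acyl halide, 1 C=O (running total 6).
CH(NHCOCH3): amide, 1 C=O (running total 7).
CONH2: amide, 1 C=O (running total 8).

8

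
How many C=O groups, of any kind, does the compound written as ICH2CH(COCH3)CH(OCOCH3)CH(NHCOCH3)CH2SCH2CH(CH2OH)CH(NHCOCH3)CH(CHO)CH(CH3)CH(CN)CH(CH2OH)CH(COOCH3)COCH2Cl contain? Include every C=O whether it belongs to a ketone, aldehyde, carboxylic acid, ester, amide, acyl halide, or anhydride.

7

CH(COCH3): ketone, 1 C=O (running total 1).
CH(OCOCH3): ester, 1 C=O (running total 2).
CH(NHCOCH3): amide, 1 C=O (running total 3).
CH(NHCOCH3): amide, 1 C=O (running total 4).
CH(CHO): aldehyde, 1 C=O (running total 5).
CH(COOCH3): ester, 1 C=O (running total 6).
CO: ketone, 1 C=O (running total 7).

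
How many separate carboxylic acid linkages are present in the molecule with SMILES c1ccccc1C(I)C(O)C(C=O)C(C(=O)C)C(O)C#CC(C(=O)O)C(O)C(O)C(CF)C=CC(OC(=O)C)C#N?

1

C6H5– phenyl ring → arene.
halogen on an sp³ carbon → alkyl halide.
–OH on an sp³ carbon → alcohol (secondary).
pendant –CHO: carbonyl C bonded to C and H → aldehyde.
pendant –COCH3: carbonyl C bonded to two carbons → ketone.
–OH on an sp³ carbon → alcohol (secondary).
C≡C triple bond → alkyne.
pendant –COOH: carbonyl C bonded to C and –OH → carboxylic acid.
–OH on an sp³ carbon → alcohol (secondary).
–OH on an sp³ carbon → alcohol (secondary).
pendant –CH2X: halogen on sp³ carbon → alkyl halide.
C=C double bond → alkene.
pendant –OC(=O)CH3: an acyloxy group → ester.
–C≡N: carbon triple-bonded to nitrogen → nitrile.
Carboxylic acid appears at: CH(COOH) → 1.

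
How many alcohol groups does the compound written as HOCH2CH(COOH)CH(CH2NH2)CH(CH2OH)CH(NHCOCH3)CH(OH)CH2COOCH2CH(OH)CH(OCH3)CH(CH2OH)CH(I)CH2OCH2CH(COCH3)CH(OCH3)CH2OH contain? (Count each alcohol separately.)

Reading the structure from left to right:
  HOCH2: HO– on an sp³ carbon → alcohol.
  CH(COOH): pendant –COOH: carbonyl C bonded to C and –OH → carboxylic acid.
  CH(CH2NH2): pendant –CH2NH2: N on sp³ C, no adjacent C=O → amine.
  CH(CH2OH): pendant –CH2OH on an sp³ backbone C → alcohol.
  CH(NHCOCH3): pendant –NHC(=O)CH3: N bonded to a carbonyl → amide (not amine).
  CH(OH): –OH on an sp³ carbon → alcohol (secondary).
  CH2COOCH2: –C(=O)–O–C with C on the carbonyl side → ester.
  CH(OH): –OH on an sp³ carbon → alcohol (secondary).
  CH(OCH3): pendant –OCH3: C–O–C with sp³ C, no adjacent C=O → ether.
  CH(CH2OH): pendant –CH2OH on an sp³ backbone C → alcohol.
  CH(I): halogen on an sp³ carbon → alkyl halide.
  CH2OCH2: C–O–C with sp³ carbons on both sides and no adjacent C=O → ether.
  CH(COCH3): pendant –COCH3: carbonyl C bonded to two carbons → ketone.
  CH(OCH3): pendant –OCH3: C–O–C with sp³ C, no adjacent C=O → ether.
  CH2OH: –OH on an sp³ carbon → alcohol.
Alcohol appears at: HOCH2, CH(CH2OH), CH(OH), CH(OH), CH(CH2OH), CH2OH → 6.

6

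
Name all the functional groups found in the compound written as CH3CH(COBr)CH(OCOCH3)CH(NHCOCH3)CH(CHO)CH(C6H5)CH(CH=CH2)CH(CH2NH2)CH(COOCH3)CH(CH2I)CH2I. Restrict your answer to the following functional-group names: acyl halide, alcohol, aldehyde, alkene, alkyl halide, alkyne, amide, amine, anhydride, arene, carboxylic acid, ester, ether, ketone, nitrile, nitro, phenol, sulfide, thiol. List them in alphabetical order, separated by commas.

acyl halide, aldehyde, alkene, alkyl halide, amide, amine, arene, ester

pendant –C(=O)X: carbonyl C bonded to C and halogen → acyl halide.
pendant –OC(=O)CH3: an acyloxy group → ester.
pendant –NHC(=O)CH3: N bonded to a carbonyl → amide (not amine).
pendant –CHO: carbonyl C bonded to C and H → aldehyde.
pendant –C6H5: benzene ring → arene.
pendant –CH=CH2: C=C double bond → alkene.
pendant –CH2NH2: N on sp³ C, no adjacent C=O → amine.
pendant –COOCH3: carbonyl C bonded to C and –OCH3 → ester.
pendant –CH2X: halogen on sp³ carbon → alkyl halide.
halogen on an sp³ carbon → alkyl halide.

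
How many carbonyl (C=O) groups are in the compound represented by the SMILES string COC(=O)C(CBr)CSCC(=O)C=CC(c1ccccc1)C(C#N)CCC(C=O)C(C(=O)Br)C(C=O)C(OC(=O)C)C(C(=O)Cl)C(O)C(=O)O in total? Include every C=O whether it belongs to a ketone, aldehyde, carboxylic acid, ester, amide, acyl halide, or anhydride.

CH3OOC: ester, 1 C=O (running total 1).
CO: ketone, 1 C=O (running total 2).
CH(CHO): aldehyde, 1 C=O (running total 3).
CH(COBr): acyl halide, 1 C=O (running total 4).
CH(CHO): aldehyde, 1 C=O (running total 5).
CH(OCOCH3): ester, 1 C=O (running total 6).
CH(COCl): acyl halide, 1 C=O (running total 7).
COOH: carboxylic acid, 1 C=O (running total 8).

8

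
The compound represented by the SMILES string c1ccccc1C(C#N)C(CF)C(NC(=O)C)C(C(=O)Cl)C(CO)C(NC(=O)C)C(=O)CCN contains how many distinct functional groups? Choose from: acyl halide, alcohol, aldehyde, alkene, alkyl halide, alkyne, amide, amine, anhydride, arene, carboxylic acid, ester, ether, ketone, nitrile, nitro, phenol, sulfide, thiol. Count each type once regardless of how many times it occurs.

Working along the chain:
  C6H5: C6H5– phenyl ring → arene.
  CH(CN): pendant –C≡N: nitrile.
  CH(CH2F): pendant –CH2X: halogen on sp³ carbon → alkyl halide.
  CH(NHCOCH3): pendant –NHC(=O)CH3: N bonded to a carbonyl → amide (not amine).
  CH(COCl): pendant –C(=O)X: carbonyl C bonded to C and halogen → acyl halide.
  CH(CH2OH): pendant –CH2OH on an sp³ backbone C → alcohol.
  CH(NHCOCH3): pendant –NHC(=O)CH3: N bonded to a carbonyl → amide (not amine).
  CO: –C(=O)– with carbon on both sides → ketone.
  CH2NH2: –NH2 on an sp³ carbon with no adjacent C=O → amine.
Distinct types present: acyl halide, alcohol, alkyl halide, amide, amine, arene, ketone, nitrile.

8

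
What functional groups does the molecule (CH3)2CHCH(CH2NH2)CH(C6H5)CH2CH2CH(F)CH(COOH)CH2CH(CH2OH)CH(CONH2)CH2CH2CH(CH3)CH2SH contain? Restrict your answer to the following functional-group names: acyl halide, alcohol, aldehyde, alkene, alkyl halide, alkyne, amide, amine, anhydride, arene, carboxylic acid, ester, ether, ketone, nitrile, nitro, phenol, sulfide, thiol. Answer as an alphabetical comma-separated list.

pendant –CH2NH2: N on sp³ C, no adjacent C=O → amine.
pendant –C6H5: benzene ring → arene.
halogen on an sp³ carbon → alkyl halide.
pendant –COOH: carbonyl C bonded to C and –OH → carboxylic acid.
pendant –CH2OH on an sp³ backbone C → alcohol.
pendant –CONH2: carbonyl C bonded to C and N → amide.
–SH on an sp³ carbon → thiol.

alcohol, alkyl halide, amide, amine, arene, carboxylic acid, thiol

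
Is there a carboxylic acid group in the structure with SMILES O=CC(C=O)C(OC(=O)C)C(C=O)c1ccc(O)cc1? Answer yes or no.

terminal –CHO: carbonyl C bonded to H and C → aldehyde.
pendant –CHO: carbonyl C bonded to C and H → aldehyde.
pendant –OC(=O)CH3: an acyloxy group → ester.
pendant –CHO: carbonyl C bonded to C and H → aldehyde.
–OH attached directly to an aromatic ring → phenol (not alcohol); the ring itself is an arene.
In CH(OCOCH3), the acyl oxygen is bonded to carbon (–O–C), not to H, so this is an ester.
The groups actually present are: aldehyde, arene, ester, phenol.

no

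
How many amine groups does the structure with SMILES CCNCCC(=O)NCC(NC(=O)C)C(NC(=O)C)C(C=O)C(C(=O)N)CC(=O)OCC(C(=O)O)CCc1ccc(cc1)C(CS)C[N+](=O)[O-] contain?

C–N–C with sp³ carbons and no adjacent C=O → amine (secondary).
–C(=O)–N– linkage → amide (the N is not an amine).
pendant –NHC(=O)CH3: N bonded to a carbonyl → amide (not amine).
pendant –NHC(=O)CH3: N bonded to a carbonyl → amide (not amine).
pendant –CHO: carbonyl C bonded to C and H → aldehyde.
pendant –CONH2: carbonyl C bonded to C and N → amide.
–C(=O)–O–C with C on the carbonyl side → ester.
pendant –COOH: carbonyl C bonded to C and –OH → carboxylic acid.
para-disubstituted benzene ring → arene.
pendant –CH2SH → thiol.
–NO2 on carbon → nitro group.
Amine appears at: CH2NHCH2 → 1.

1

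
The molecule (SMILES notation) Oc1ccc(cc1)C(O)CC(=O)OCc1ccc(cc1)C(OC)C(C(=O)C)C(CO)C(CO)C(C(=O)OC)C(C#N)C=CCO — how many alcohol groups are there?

Reading the structure from left to right:
  HOC6H4: –OH attached directly to an aromatic ring → phenol (not alcohol); the ring itself is an arene.
  CH(OH): –OH on an sp³ carbon → alcohol (secondary).
  CH2COOCH2: –C(=O)–O–C with C on the carbonyl side → ester.
  C6H4: para-disubstituted benzene ring → arene.
  CH(OCH3): pendant –OCH3: C–O–C with sp³ C, no adjacent C=O → ether.
  CH(COCH3): pendant –COCH3: carbonyl C bonded to two carbons → ketone.
  CH(CH2OH): pendant –CH2OH on an sp³ backbone C → alcohol.
  CH(CH2OH): pendant –CH2OH on an sp³ backbone C → alcohol.
  CH(COOCH3): pendant –COOCH3: carbonyl C bonded to C and –OCH3 → ester.
  CH(CN): pendant –C≡N: nitrile.
  CH=CH: C=C double bond → alkene.
  CH2OH: –OH on an sp³ carbon → alcohol.
Alcohol appears at: CH(OH), CH(CH2OH), CH(CH2OH), CH2OH → 4.

4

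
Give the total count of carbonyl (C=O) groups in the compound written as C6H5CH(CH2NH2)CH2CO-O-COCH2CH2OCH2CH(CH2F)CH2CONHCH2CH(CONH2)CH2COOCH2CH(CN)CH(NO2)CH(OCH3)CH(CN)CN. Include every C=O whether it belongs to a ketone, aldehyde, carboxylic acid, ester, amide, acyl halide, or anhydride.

CH2CO-O-COCH2: anhydride, 2 C=O (running total 2).
CH2CONHCH2: amide, 1 C=O (running total 3).
CH(CONH2): amide, 1 C=O (running total 4).
CH2COOCH2: ester, 1 C=O (running total 5).

5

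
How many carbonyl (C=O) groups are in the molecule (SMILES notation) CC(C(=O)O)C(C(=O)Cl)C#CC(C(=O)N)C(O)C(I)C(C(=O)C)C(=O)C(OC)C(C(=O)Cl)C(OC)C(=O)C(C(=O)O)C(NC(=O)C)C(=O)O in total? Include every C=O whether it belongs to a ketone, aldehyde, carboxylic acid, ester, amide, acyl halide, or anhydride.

CH(COOH): carboxylic acid, 1 C=O (running total 1).
CH(COCl): acyl halide, 1 C=O (running total 2).
CH(CONH2): amide, 1 C=O (running total 3).
CH(COCH3): ketone, 1 C=O (running total 4).
CO: ketone, 1 C=O (running total 5).
CH(COCl): acyl halide, 1 C=O (running total 6).
CO: ketone, 1 C=O (running total 7).
CH(COOH): carboxylic acid, 1 C=O (running total 8).
CH(NHCOCH3): amide, 1 C=O (running total 9).
COOH: carboxylic acid, 1 C=O (running total 10).

10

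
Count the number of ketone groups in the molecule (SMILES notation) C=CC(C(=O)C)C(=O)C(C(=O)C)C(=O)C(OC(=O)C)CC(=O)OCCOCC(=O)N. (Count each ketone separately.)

Reading the structure from left to right:
  CH2=CH: C=C double bond → alkene.
  CH(COCH3): pendant –COCH3: carbonyl C bonded to two carbons → ketone.
  CO: –C(=O)– with carbon on both sides → ketone.
  CH(COCH3): pendant –COCH3: carbonyl C bonded to two carbons → ketone.
  CO: –C(=O)– with carbon on both sides → ketone.
  CH(OCOCH3): pendant –OC(=O)CH3: an acyloxy group → ester.
  CH2COOCH2: –C(=O)–O–C with C on the carbonyl side → ester.
  CH2OCH2: C–O–C with sp³ carbons on both sides and no adjacent C=O → ether.
  CONH2: –C(=O)NH2: carbonyl C bonded to C and to N → amide (the N is not a separate amine).
Ketone appears at: CH(COCH3), CO, CH(COCH3), CO → 4.

4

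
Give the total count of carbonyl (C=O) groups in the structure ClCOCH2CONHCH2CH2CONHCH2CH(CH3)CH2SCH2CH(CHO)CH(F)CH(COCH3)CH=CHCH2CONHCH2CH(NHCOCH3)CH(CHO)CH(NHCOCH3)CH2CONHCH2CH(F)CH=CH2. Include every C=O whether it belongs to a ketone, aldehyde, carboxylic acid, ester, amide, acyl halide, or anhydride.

ClCO: acyl halide, 1 C=O (running total 1).
CH2CONHCH2: amide, 1 C=O (running total 2).
CH2CONHCH2: amide, 1 C=O (running total 3).
CH(CHO): aldehyde, 1 C=O (running total 4).
CH(COCH3): ketone, 1 C=O (running total 5).
CH2CONHCH2: amide, 1 C=O (running total 6).
CH(NHCOCH3): amide, 1 C=O (running total 7).
CH(CHO): aldehyde, 1 C=O (running total 8).
CH(NHCOCH3): amide, 1 C=O (running total 9).
CH2CONHCH2: amide, 1 C=O (running total 10).

10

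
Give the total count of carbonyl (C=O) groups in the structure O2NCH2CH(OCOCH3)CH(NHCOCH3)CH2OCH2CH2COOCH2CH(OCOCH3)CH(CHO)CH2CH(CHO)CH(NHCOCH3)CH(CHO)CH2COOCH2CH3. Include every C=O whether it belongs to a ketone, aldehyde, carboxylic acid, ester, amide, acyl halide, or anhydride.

CH(OCOCH3): ester, 1 C=O (running total 1).
CH(NHCOCH3): amide, 1 C=O (running total 2).
CH2COOCH2: ester, 1 C=O (running total 3).
CH(OCOCH3): ester, 1 C=O (running total 4).
CH(CHO): aldehyde, 1 C=O (running total 5).
CH(CHO): aldehyde, 1 C=O (running total 6).
CH(NHCOCH3): amide, 1 C=O (running total 7).
CH(CHO): aldehyde, 1 C=O (running total 8).
COOCH2CH3: ester, 1 C=O (running total 9).

9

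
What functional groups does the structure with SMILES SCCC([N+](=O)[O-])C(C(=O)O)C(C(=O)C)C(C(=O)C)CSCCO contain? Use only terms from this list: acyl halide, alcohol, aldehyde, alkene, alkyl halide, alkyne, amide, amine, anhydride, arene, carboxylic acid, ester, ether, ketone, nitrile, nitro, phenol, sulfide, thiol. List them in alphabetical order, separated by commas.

–SH on an sp³ carbon → thiol.
–NO2 on an sp³ carbon → nitro (the N=O is not a carbonyl).
pendant –COOH: carbonyl C bonded to C and –OH → carboxylic acid.
pendant –COCH3: carbonyl C bonded to two carbons → ketone.
pendant –COCH3: carbonyl C bonded to two carbons → ketone.
C–S–C linkage → sulfide (thioether).
–OH on an sp³ carbon → alcohol.

alcohol, carboxylic acid, ketone, nitro, sulfide, thiol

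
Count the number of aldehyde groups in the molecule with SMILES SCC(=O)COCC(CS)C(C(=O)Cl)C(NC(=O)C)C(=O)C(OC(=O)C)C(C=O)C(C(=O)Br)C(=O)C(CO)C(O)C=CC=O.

Reading the structure from left to right:
  HSCH2: –SH on an sp³ carbon → thiol.
  CO: –C(=O)– with carbon on both sides → ketone.
  CH2OCH2: C–O–C with sp³ carbons on both sides and no adjacent C=O → ether.
  CH(CH2SH): pendant –CH2SH → thiol.
  CH(COCl): pendant –C(=O)X: carbonyl C bonded to C and halogen → acyl halide.
  CH(NHCOCH3): pendant –NHC(=O)CH3: N bonded to a carbonyl → amide (not amine).
  CO: –C(=O)– with carbon on both sides → ketone.
  CH(OCOCH3): pendant –OC(=O)CH3: an acyloxy group → ester.
  CH(CHO): pendant –CHO: carbonyl C bonded to C and H → aldehyde.
  CH(COBr): pendant –C(=O)X: carbonyl C bonded to C and halogen → acyl halide.
  CO: –C(=O)– with carbon on both sides → ketone.
  CH(CH2OH): pendant –CH2OH on an sp³ backbone C → alcohol.
  CH(OH): –OH on an sp³ carbon → alcohol (secondary).
  CH=CH: C=C double bond → alkene.
  CHO: terminal –CHO: carbonyl C bonded to H and C → aldehyde.
Aldehyde appears at: CH(CHO), CHO → 2.

2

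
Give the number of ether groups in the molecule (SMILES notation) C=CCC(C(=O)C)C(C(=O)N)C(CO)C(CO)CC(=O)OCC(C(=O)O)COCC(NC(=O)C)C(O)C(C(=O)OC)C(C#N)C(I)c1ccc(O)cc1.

1

C=C double bond → alkene.
pendant –COCH3: carbonyl C bonded to two carbons → ketone.
pendant –CONH2: carbonyl C bonded to C and N → amide.
pendant –CH2OH on an sp³ backbone C → alcohol.
pendant –CH2OH on an sp³ backbone C → alcohol.
–C(=O)–O–C with C on the carbonyl side → ester.
pendant –COOH: carbonyl C bonded to C and –OH → carboxylic acid.
C–O–C with sp³ carbons on both sides and no adjacent C=O → ether.
pendant –NHC(=O)CH3: N bonded to a carbonyl → amide (not amine).
–OH on an sp³ carbon → alcohol (secondary).
pendant –COOCH3: carbonyl C bonded to C and –OCH3 → ester.
pendant –C≡N: nitrile.
halogen on an sp³ carbon → alkyl halide.
–OH attached directly to an aromatic ring → phenol (not alcohol); the ring itself is an arene.
Ether appears at: CH2OCH2 → 1.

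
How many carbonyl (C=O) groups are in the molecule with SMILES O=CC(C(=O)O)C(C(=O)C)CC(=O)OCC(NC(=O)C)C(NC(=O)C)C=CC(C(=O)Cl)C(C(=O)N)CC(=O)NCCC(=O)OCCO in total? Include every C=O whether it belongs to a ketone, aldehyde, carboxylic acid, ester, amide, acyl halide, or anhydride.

OHC: aldehyde, 1 C=O (running total 1).
CH(COOH): carboxylic acid, 1 C=O (running total 2).
CH(COCH3): ketone, 1 C=O (running total 3).
CH2COOCH2: ester, 1 C=O (running total 4).
CH(NHCOCH3): amide, 1 C=O (running total 5).
CH(NHCOCH3): amide, 1 C=O (running total 6).
CH(COCl): acyl halide, 1 C=O (running total 7).
CH(CONH2): amide, 1 C=O (running total 8).
CH2CONHCH2: amide, 1 C=O (running total 9).
CH2COOCH2: ester, 1 C=O (running total 10).

10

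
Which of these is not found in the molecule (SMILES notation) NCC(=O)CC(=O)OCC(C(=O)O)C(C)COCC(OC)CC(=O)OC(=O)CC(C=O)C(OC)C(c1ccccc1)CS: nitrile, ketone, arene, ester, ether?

nitrile

ester: present (CH2COOCH2 — –C(=O)–O–C with C on the carbonyl side → ester).
ketone: present (CO — –C(=O)– with carbon on both sides → ketone).
arene: present (CH(C6H5) — pendant –C6H5: benzene ring → arene).
ether: present (CH2OCH2 — C–O–C with sp³ carbons on both sides and no adjacent C=O → ether).
nitrile: no segment matches this pattern.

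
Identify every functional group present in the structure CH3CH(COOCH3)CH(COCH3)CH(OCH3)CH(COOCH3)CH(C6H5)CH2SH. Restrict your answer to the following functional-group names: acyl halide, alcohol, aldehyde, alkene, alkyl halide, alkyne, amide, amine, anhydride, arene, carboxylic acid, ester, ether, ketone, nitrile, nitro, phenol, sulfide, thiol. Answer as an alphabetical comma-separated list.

Reading the structure from left to right:
  CH(COOCH3): pendant –COOCH3: carbonyl C bonded to C and –OCH3 → ester.
  CH(COCH3): pendant –COCH3: carbonyl C bonded to two carbons → ketone.
  CH(OCH3): pendant –OCH3: C–O–C with sp³ C, no adjacent C=O → ether.
  CH(COOCH3): pendant –COOCH3: carbonyl C bonded to C and –OCH3 → ester.
  CH(C6H5): pendant –C6H5: benzene ring → arene.
  CH2SH: –SH on an sp³ carbon → thiol.

arene, ester, ether, ketone, thiol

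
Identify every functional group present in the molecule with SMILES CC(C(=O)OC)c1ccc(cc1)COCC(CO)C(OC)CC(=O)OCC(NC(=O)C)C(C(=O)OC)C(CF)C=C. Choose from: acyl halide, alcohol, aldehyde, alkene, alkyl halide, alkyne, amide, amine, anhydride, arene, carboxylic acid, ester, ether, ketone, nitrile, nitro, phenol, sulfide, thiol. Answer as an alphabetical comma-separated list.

alcohol, alkene, alkyl halide, amide, arene, ester, ether

pendant –COOCH3: carbonyl C bonded to C and –OCH3 → ester.
para-disubstituted benzene ring → arene.
C–O–C with sp³ carbons on both sides and no adjacent C=O → ether.
pendant –CH2OH on an sp³ backbone C → alcohol.
pendant –OCH3: C–O–C with sp³ C, no adjacent C=O → ether.
–C(=O)–O–C with C on the carbonyl side → ester.
pendant –NHC(=O)CH3: N bonded to a carbonyl → amide (not amine).
pendant –COOCH3: carbonyl C bonded to C and –OCH3 → ester.
pendant –CH2X: halogen on sp³ carbon → alkyl halide.
C=C double bond → alkene.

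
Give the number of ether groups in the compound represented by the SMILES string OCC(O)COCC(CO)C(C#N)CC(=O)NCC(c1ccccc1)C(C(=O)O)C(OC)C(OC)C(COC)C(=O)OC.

4

Taking each segment in turn:
  HOCH2: HO– on an sp³ carbon → alcohol.
  CH(OH): –OH on an sp³ carbon → alcohol (secondary).
  CH2OCH2: C–O–C with sp³ carbons on both sides and no adjacent C=O → ether.
  CH(CH2OH): pendant –CH2OH on an sp³ backbone C → alcohol.
  CH(CN): pendant –C≡N: nitrile.
  CH2CONHCH2: –C(=O)–N– linkage → amide (the N is not an amine).
  CH(C6H5): pendant –C6H5: benzene ring → arene.
  CH(COOH): pendant –COOH: carbonyl C bonded to C and –OH → carboxylic acid.
  CH(OCH3): pendant –OCH3: C–O–C with sp³ C, no adjacent C=O → ether.
  CH(OCH3): pendant –OCH3: C–O–C with sp³ C, no adjacent C=O → ether.
  CH(CH2OCH3): pendant –CH2OCH3: C–O–C linkage → ether.
  COOCH3: –C(=O)OCH3: carbonyl C bonded to C and to –OCH3 → ester (not ketone + ether).
Ether appears at: CH2OCH2, CH(OCH3), CH(OCH3), CH(CH2OCH3) → 4.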